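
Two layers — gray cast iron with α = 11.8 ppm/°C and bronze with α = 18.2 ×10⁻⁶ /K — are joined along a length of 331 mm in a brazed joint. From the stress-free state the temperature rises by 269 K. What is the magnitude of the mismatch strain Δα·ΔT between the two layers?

1.72×10⁻³

Δα = |11.8 − 18.2|×10⁻⁶/K = 6.40×10⁻⁶/K.
Mismatch strain = Δα·ΔT = 6.40×10⁻⁶ × 269.0 = 1.72×10⁻³.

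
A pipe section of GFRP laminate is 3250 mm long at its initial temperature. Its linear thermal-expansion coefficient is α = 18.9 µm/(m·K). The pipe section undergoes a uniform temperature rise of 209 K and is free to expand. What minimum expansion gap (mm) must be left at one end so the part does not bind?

12.8 mm

ΔL = α·L₀·ΔT = 18.9×10⁻⁶ × 3250 mm × 209.0 K = 12.8 mm.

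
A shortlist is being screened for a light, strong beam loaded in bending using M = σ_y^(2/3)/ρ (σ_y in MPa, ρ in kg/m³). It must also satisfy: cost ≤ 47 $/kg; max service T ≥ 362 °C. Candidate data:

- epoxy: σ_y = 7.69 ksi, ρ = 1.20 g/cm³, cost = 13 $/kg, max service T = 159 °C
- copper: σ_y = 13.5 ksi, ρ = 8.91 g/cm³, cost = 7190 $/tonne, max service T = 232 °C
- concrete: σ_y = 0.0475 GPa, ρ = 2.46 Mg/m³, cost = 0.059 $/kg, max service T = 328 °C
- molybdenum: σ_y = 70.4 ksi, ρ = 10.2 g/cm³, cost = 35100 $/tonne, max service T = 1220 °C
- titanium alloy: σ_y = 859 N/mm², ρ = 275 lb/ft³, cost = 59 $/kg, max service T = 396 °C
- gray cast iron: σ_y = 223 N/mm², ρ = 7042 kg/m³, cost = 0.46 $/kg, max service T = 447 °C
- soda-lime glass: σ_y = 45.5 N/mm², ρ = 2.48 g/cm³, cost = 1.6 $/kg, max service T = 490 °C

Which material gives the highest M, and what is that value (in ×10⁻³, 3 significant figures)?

molybdenum, M = 6.06×10⁻³

Screen on constraints: cost ≤ 47 $/kg; max service T ≥ 362 °C. Survivors: molybdenum, gray cast iron, soda-lime glass.
Putting every candidate on a common basis:
  molybdenum: σ_y = 485.4 MPa, ρ = 10200 kg/m³
  gray cast iron: σ_y = 223.0 MPa, ρ = 7042 kg/m³
  soda-lime glass: σ_y = 45.50 MPa, ρ = 2480 kg/m³
  molybdenum: M = 6.06×10⁻³
  gray cast iron: M = 5.22×10⁻³
  soda-lime glass: M = 5.14×10⁻³
The maximum is for molybdenum.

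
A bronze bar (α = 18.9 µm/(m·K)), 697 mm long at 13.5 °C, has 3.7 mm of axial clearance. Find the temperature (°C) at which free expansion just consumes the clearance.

294 °C

α·L₀·ΔT = 3.7 mm ⇒ ΔT = 3.7 / (18.9×10⁻⁶ × 697.0) = 280.9 K.
T = 13.5 + 280.9 = 294.4 °C.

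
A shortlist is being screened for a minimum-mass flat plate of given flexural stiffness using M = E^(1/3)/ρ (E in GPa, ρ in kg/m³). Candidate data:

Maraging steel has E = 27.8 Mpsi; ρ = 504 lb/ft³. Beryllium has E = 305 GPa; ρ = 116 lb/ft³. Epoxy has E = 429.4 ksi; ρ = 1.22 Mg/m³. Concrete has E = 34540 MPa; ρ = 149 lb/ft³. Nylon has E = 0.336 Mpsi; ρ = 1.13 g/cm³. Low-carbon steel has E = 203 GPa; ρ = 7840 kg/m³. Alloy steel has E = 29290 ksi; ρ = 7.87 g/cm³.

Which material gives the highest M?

Putting every candidate on a common basis:
  maraging steel: E = 191.7 GPa, ρ = 8073 kg/m³
  beryllium: E = 305.0 GPa, ρ = 1858 kg/m³
  epoxy: E = 2.961 GPa, ρ = 1220 kg/m³
  concrete: E = 34.54 GPa, ρ = 2387 kg/m³
  nylon: E = 2.317 GPa, ρ = 1130 kg/m³
  low-carbon steel: E = 203.0 GPa, ρ = 7840 kg/m³
  alloy steel: E = 201.9 GPa, ρ = 7870 kg/m³
  beryllium: M = 3.62×10⁻³
  concrete: M = 1.36×10⁻³
  epoxy: M = 1.18×10⁻³
  nylon: M = 1.17×10⁻³
  low-carbon steel: M = 0.750×10⁻³
  alloy steel: M = 0.745×10⁻³
  maraging steel: M = 0.714×10⁻³
The maximum is for beryllium.

beryllium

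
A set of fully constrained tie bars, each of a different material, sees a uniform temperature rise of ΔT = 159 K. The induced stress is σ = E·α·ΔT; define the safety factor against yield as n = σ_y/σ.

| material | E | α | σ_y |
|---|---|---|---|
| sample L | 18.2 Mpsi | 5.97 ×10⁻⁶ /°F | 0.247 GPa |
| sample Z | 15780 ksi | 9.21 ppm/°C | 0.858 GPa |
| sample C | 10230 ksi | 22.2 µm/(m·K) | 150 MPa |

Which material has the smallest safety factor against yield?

sample C

With everything in SI (GPa, ×10⁻⁶/K, MPa):
  sample L: E = 125.5, α = 10.7, σ_y = 247.0 → σ = 214 MPa, n = 1.15
  sample Z: E = 108.8, α = 9.21, σ_y = 858.0 → σ = 159 MPa, n = 5.39
  sample C: E = 70.53, α = 22.2, σ_y = 150.0 → σ = 249 MPa, n = 0.602
The minimum is sample C at n = 0.602.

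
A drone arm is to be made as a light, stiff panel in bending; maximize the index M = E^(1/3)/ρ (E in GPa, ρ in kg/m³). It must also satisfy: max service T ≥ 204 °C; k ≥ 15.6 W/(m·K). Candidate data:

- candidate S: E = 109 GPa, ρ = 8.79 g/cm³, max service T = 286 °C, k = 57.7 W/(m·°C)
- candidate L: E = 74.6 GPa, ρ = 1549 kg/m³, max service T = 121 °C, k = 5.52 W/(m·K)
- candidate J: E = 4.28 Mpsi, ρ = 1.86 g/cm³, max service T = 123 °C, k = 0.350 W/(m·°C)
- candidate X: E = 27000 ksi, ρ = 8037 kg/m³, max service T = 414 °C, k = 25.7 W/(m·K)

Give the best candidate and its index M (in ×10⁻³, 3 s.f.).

candidate X, M = 0.710×10⁻³

Screen on constraints: max service T ≥ 204 °C; k ≥ 15.6 W/(m·K). Survivors: candidate S, candidate X.
Convert each candidate to consistent units, then evaluate M:
  candidate S: E = 109.0 GPa, ρ = 8790 kg/m³
  candidate X: E = 186.2 GPa, ρ = 8037 kg/m³
  candidate X: M = 0.710×10⁻³
  candidate S: M = 0.543×10⁻³
Candidate X has the largest M.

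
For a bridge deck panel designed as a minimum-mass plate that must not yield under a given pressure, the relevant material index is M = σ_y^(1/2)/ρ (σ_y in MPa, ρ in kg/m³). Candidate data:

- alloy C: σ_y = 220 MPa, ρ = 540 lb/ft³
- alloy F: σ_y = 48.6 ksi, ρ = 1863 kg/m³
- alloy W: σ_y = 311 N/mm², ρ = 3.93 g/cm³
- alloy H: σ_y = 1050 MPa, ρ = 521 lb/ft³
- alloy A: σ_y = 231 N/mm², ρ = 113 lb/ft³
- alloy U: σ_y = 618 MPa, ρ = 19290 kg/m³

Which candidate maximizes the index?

After converting to SI:
  alloy C: σ_y = 220.0 MPa, ρ = 8650 kg/m³
  alloy F: σ_y = 335.1 MPa, ρ = 1863 kg/m³
  alloy W: σ_y = 311.0 MPa, ρ = 3930 kg/m³
  alloy H: σ_y = 1050 MPa, ρ = 8346 kg/m³
  alloy A: σ_y = 231.0 MPa, ρ = 1810 kg/m³
  alloy U: σ_y = 618.0 MPa, ρ = 19290 kg/m³
  alloy F: M = 9.83×10⁻³
  alloy A: M = 8.40×10⁻³
  alloy W: M = 4.49×10⁻³
  alloy H: M = 3.88×10⁻³
  alloy C: M = 1.71×10⁻³
  alloy U: M = 1.29×10⁻³
Alloy F ranks first.

alloy F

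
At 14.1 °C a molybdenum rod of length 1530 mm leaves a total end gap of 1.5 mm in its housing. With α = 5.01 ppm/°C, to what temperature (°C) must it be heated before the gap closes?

210 °C

α·L₀·ΔT = 1.5 mm ⇒ ΔT = 1.5 / (5.01×10⁻⁶ × 1530.0) = 195.7 K.
T = 14.1 + 195.7 = 209.8 °C.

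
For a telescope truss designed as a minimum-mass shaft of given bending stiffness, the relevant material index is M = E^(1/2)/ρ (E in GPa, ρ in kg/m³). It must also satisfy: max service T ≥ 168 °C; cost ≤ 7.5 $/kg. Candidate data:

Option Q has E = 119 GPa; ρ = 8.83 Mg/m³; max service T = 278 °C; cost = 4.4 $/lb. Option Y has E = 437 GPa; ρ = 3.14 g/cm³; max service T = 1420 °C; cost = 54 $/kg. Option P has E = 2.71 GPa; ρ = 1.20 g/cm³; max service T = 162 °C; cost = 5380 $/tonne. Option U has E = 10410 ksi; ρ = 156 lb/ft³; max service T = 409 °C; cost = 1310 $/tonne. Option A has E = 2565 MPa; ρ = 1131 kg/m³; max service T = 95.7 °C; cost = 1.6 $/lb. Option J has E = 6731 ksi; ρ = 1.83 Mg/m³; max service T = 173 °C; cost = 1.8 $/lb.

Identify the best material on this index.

Screen on constraints: max service T ≥ 168 °C; cost ≤ 7.5 $/kg. Survivors: option U, option J.
Normalizing units and computing the index:
  option U: E = 71.77 GPa, ρ = 2499 kg/m³
  option J: E = 46.41 GPa, ρ = 1830 kg/m³
  option J: M = 3.72×10⁻³
  option U: M = 3.39×10⁻³
Option J has the largest M.

option J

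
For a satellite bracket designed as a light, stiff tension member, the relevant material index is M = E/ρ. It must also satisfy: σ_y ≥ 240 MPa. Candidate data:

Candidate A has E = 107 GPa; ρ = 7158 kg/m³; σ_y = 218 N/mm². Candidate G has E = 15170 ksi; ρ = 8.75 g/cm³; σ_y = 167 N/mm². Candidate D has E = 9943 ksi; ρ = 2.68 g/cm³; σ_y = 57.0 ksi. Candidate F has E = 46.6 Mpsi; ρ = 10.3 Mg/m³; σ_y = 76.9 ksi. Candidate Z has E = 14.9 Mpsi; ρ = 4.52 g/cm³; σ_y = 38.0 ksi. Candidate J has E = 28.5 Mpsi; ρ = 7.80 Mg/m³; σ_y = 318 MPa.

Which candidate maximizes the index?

candidate F

Screen on constraints: σ_y ≥ 240 MPa. Survivors: candidate D, candidate F, candidate Z, candidate J.
After converting to SI:
  candidate D: E = 68.55 GPa, ρ = 2680 kg/m³
  candidate F: E = 321.3 GPa, ρ = 10300 kg/m³
  candidate Z: E = 102.7 GPa, ρ = 4520 kg/m³
  candidate J: E = 196.5 GPa, ρ = 7800 kg/m³
  candidate F: M = 31.2 MN·m/kg
  candidate D: M = 25.6 MN·m/kg
  candidate J: M = 25.2 MN·m/kg
  candidate Z: M = 22.7 MN·m/kg
Candidate F has the largest M.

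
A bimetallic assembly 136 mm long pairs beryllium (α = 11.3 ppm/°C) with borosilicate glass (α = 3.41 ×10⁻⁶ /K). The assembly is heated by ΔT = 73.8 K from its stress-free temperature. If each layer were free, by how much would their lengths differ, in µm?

79.2 µm

Δα = |11.3 − 3.41|×10⁻⁶/K = 7.89×10⁻⁶/K.
ΔL_mismatch = Δα·L·ΔT = 7.89×10⁻⁶ × 136.0 mm × 73.8 K = 79.2 µm.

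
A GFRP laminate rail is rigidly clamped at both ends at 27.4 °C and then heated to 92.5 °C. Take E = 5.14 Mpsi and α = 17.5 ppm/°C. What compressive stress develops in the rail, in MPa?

E = 5.14 Mpsi = 35.44 GPa.
ΔT = 65.10 K. Constrained thermal stress σ = E·α·ΔT = 35.44×10³ MPa × 17.5×10⁻⁶ × 65.10 = 40.4 MPa (compressive).

40.4 MPa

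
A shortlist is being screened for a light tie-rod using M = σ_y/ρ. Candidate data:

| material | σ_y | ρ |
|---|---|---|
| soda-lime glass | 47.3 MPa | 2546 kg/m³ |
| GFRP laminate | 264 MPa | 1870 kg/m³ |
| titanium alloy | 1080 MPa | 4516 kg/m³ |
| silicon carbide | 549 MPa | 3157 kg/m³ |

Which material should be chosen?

titanium alloy

Computing M directly (units already consistent):
  titanium alloy: M = 239 kN·m/kg
  silicon carbide: M = 174 kN·m/kg
  GFRP laminate: M = 141 kN·m/kg
  soda-lime glass: M = 18.6 kN·m/kg
Highest index: titanium alloy.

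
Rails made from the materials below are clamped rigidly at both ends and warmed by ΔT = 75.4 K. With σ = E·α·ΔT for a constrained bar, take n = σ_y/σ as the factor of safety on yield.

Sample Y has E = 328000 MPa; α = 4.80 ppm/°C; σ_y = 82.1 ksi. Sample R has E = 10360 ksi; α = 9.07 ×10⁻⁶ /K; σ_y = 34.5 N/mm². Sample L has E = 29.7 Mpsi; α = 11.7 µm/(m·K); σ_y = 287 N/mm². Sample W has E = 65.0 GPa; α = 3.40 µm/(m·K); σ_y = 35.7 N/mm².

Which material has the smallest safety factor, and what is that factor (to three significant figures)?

Per material, after unit conversion:
  sample Y: E = 328.0, α = 4.80, σ_y = 566.1 → σ = 119 MPa, n = 4.77
  sample R: E = 71.43, α = 9.07, σ_y = 34.50 → σ = 48.8 MPa, n = 0.706
  sample L: E = 204.8, α = 11.7, σ_y = 287.0 → σ = 181 MPa, n = 1.59
  sample W: E = 65.00, α = 3.40, σ_y = 35.70 → σ = 16.7 MPa, n = 2.14
Sample R has the lowest safety factor, n = 0.706.

sample R, n = 0.706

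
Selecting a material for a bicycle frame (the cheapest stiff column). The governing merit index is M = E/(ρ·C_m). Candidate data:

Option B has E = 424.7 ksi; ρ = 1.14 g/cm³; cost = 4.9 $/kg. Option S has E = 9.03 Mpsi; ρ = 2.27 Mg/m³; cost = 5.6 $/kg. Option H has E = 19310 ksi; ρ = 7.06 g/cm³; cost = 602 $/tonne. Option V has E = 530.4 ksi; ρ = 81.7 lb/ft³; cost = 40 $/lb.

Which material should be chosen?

After converting to SI:
  option B: E = 2.928 GPa, ρ = 1140 kg/m³, cost = 4.900 $/kg
  option S: E = 62.26 GPa, ρ = 2270 kg/m³, cost = 5.600 $/kg
  option H: E = 133.1 GPa, ρ = 7060 kg/m³, cost = 0.6020 $/kg
  option V: E = 3.657 GPa, ρ = 1309 kg/m³, cost = 88.18 $/kg
  option H: M = 31.3 MN·m per $
  option S: M = 4.90 MN·m per $
  option B: M = 0.524 MN·m per $
  option V: M = 0.0317 MN·m per $
Option H ranks first.

option H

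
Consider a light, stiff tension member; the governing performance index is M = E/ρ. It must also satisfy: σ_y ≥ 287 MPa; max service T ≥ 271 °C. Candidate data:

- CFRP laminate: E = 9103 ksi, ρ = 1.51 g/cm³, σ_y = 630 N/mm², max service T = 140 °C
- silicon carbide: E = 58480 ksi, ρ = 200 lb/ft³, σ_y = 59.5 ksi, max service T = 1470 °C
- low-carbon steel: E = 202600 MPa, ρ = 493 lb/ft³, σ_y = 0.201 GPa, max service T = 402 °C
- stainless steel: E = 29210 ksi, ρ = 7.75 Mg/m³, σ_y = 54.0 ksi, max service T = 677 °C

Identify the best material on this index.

Screen on constraints: σ_y ≥ 287 MPa; max service T ≥ 271 °C. Survivors: silicon carbide, stainless steel.
Putting every candidate on a common basis:
  silicon carbide: E = 403.2 GPa, ρ = 3204 kg/m³
  stainless steel: E = 201.4 GPa, ρ = 7750 kg/m³
  silicon carbide: M = 126 MN·m/kg
  stainless steel: M = 26.0 MN·m/kg
The maximum is for silicon carbide.

silicon carbide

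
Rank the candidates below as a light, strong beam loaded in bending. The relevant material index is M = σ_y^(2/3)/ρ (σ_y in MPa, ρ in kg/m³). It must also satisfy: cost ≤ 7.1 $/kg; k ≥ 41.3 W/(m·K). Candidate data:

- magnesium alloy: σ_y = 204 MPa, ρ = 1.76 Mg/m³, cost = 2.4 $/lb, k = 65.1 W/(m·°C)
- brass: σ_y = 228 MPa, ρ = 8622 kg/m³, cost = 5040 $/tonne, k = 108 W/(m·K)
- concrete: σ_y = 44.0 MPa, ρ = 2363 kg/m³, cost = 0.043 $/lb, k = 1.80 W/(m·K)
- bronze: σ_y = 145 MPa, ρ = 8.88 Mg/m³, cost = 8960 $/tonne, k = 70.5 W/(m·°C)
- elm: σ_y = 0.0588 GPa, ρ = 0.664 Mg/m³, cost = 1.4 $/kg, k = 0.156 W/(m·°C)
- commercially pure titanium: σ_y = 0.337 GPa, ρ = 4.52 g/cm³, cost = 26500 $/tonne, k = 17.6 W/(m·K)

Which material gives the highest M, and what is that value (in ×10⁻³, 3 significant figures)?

magnesium alloy, M = 19.7×10⁻³

Screen on constraints: cost ≤ 7.1 $/kg; k ≥ 41.3 W/(m·K). Survivors: magnesium alloy, brass.
In SI units:
  magnesium alloy: σ_y = 204.0 MPa, ρ = 1760 kg/m³
  brass: σ_y = 228.0 MPa, ρ = 8622 kg/m³
  magnesium alloy: M = 19.7×10⁻³
  brass: M = 4.33×10⁻³
The maximum is for magnesium alloy.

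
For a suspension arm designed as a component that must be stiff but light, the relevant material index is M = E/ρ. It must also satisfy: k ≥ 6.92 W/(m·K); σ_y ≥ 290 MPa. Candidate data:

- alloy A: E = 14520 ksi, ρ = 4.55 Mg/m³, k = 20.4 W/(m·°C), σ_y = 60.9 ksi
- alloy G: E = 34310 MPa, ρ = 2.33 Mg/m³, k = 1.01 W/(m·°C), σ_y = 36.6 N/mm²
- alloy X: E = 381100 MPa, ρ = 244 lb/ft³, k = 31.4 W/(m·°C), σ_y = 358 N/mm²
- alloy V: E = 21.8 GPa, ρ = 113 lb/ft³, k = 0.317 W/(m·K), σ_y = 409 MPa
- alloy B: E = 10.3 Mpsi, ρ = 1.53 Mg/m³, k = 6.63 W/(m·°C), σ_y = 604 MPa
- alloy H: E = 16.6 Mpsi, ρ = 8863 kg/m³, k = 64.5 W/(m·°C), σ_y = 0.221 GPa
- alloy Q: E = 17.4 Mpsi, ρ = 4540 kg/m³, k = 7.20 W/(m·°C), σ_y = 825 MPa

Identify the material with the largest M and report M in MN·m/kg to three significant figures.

alloy X, M = 97.5 MN·m/kg

Screen on constraints: k ≥ 6.92 W/(m·K); σ_y ≥ 290 MPa. Survivors: alloy A, alloy X, alloy Q.
Putting every candidate on a common basis:
  alloy A: E = 100.1 GPa, ρ = 4550 kg/m³
  alloy X: E = 381.1 GPa, ρ = 3909 kg/m³
  alloy Q: E = 120.0 GPa, ρ = 4540 kg/m³
  alloy X: M = 97.5 MN·m/kg
  alloy Q: M = 26.4 MN·m/kg
  alloy A: M = 22.0 MN·m/kg
Alloy X has the largest M.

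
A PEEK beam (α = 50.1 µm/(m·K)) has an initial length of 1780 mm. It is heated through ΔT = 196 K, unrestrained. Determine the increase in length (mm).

17.5 mm

ΔL = α·L₀·ΔT = 50.1×10⁻⁶ × 1780 mm × 196.0 K = 17.5 mm.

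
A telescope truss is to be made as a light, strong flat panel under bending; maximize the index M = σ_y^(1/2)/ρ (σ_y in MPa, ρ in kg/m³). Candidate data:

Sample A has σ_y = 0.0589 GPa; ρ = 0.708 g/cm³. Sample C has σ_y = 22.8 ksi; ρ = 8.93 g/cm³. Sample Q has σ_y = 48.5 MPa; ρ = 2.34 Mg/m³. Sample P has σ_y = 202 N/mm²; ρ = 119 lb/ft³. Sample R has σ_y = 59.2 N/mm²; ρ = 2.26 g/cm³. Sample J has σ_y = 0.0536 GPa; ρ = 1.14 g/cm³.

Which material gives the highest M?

sample A

Normalizing units and computing the index:
  sample A: σ_y = 58.90 MPa, ρ = 708.0 kg/m³
  sample C: σ_y = 157.2 MPa, ρ = 8930 kg/m³
  sample Q: σ_y = 48.50 MPa, ρ = 2340 kg/m³
  sample P: σ_y = 202.0 MPa, ρ = 1906 kg/m³
  sample R: σ_y = 59.20 MPa, ρ = 2260 kg/m³
  sample J: σ_y = 53.60 MPa, ρ = 1140 kg/m³
  sample A: M = 10.8×10⁻³
  sample P: M = 7.46×10⁻³
  sample J: M = 6.42×10⁻³
  sample R: M = 3.40×10⁻³
  sample Q: M = 2.98×10⁻³
  sample C: M = 1.40×10⁻³
The maximum is for sample A.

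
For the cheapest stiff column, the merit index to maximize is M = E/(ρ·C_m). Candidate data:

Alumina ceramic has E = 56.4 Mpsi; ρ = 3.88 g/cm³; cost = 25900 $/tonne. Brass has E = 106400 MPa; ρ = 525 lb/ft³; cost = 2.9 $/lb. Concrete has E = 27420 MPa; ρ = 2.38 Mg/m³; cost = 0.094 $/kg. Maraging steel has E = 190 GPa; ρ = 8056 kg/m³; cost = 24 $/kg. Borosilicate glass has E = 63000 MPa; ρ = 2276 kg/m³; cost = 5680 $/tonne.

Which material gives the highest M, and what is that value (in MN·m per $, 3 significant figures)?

concrete, M = 123 MN·m per $

Putting every candidate on a common basis:
  alumina ceramic: E = 388.9 GPa, ρ = 3880 kg/m³, cost = 25.90 $/kg
  brass: E = 106.4 GPa, ρ = 8410 kg/m³, cost = 6.393 $/kg
  concrete: E = 27.42 GPa, ρ = 2380 kg/m³, cost = 0.09400 $/kg
  maraging steel: E = 190.0 GPa, ρ = 8056 kg/m³, cost = 24.00 $/kg
  borosilicate glass: E = 63.00 GPa, ρ = 2276 kg/m³, cost = 5.680 $/kg
  concrete: M = 123 MN·m per $
  borosilicate glass: M = 4.87 MN·m per $
  alumina ceramic: M = 3.87 MN·m per $
  brass: M = 1.98 MN·m per $
  maraging steel: M = 0.983 MN·m per $
The maximum is for concrete.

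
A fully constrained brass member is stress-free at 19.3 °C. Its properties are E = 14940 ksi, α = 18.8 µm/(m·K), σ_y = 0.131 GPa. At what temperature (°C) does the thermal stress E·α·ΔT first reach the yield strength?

E = 14940 ksi = 103.0 GPa.
σ_y = 0.131 GPa = 131.0 MPa.
E·α·ΔT = 131.0 MPa ⇒ ΔT = 131.0 / (103.0×10³ × 18.8×10⁻⁶) = 67.65 K.
T = 19.3 + 67.65 = 86.95 °C.

86.9 °C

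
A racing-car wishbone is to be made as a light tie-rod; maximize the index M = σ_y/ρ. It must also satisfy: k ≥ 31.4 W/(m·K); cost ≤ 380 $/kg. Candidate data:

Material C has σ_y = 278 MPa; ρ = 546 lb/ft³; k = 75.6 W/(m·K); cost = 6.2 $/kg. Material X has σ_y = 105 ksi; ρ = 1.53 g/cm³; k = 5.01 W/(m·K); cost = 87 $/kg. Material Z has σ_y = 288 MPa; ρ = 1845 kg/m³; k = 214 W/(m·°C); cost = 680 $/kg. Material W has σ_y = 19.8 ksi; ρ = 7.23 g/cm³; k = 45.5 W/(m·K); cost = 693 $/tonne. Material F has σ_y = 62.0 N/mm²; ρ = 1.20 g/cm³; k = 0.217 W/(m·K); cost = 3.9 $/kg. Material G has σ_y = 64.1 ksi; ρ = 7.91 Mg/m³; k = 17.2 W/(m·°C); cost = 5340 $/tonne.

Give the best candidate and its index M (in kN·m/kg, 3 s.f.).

material C, M = 31.8 kN·m/kg

Screen on constraints: k ≥ 31.4 W/(m·K); cost ≤ 380 $/kg. Survivors: material C, material W.
Convert each candidate to consistent units, then evaluate M:
  material C: σ_y = 278.0 MPa, ρ = 8746 kg/m³
  material W: σ_y = 136.5 MPa, ρ = 7230 kg/m³
  material C: M = 31.8 kN·m/kg
  material W: M = 18.9 kN·m/kg
Material C ranks first.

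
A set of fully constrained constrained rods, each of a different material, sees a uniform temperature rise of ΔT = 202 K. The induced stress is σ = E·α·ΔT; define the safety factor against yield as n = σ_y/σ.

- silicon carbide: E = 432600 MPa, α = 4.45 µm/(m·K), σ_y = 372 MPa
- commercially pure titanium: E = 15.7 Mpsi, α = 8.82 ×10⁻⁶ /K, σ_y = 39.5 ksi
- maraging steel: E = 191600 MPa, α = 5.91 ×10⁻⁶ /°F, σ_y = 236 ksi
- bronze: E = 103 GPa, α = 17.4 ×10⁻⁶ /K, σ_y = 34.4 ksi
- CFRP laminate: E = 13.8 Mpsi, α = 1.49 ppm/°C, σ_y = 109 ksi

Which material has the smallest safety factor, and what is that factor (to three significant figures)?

bronze, n = 0.655

With everything in SI (GPa, ×10⁻⁶/K, MPa):
  silicon carbide: E = 432.6, α = 4.45, σ_y = 372.0 → σ = 389 MPa, n = 0.957
  commercially pure titanium: E = 108.2, α = 8.82, σ_y = 272.3 → σ = 193 MPa, n = 1.41
  maraging steel: E = 191.6, α = 10.6, σ_y = 1627 → σ = 412 MPa, n = 3.95
  bronze: E = 103.0, α = 17.4, σ_y = 237.2 → σ = 362 MPa, n = 0.655
  CFRP laminate: E = 95.15, α = 1.49, σ_y = 751.5 → σ = 28.6 MPa, n = 26.2
The minimum is bronze at n = 0.655.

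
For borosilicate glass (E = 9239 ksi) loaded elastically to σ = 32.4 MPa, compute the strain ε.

5.09×10⁻⁴

E = 9239 ksi = 63.70 GPa = 63700 MPa.
ε = σ/E = 32.4 / 63700 = 5.09×10⁻⁴.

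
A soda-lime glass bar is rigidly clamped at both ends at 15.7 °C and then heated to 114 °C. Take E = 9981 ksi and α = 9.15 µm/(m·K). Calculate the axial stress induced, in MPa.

E = 9981 ksi = 68.82 GPa.
ΔT = 98.30 K. Constrained thermal stress σ = E·α·ΔT = 68.82×10³ MPa × 9.15×10⁻⁶ × 98.30 = 61.9 MPa (compressive).

61.9 MPa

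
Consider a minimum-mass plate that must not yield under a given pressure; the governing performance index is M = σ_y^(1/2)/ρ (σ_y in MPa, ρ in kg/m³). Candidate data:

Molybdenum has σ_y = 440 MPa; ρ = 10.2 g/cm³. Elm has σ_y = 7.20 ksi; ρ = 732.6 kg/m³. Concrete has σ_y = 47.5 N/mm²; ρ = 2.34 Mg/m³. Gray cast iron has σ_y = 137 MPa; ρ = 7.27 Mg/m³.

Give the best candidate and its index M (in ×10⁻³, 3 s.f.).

Putting every candidate on a common basis:
  molybdenum: σ_y = 440.0 MPa, ρ = 10200 kg/m³
  elm: σ_y = 49.64 MPa, ρ = 732.6 kg/m³
  concrete: σ_y = 47.50 MPa, ρ = 2340 kg/m³
  gray cast iron: σ_y = 137.0 MPa, ρ = 7270 kg/m³
  elm: M = 9.62×10⁻³
  concrete: M = 2.95×10⁻³
  molybdenum: M = 2.06×10⁻³
  gray cast iron: M = 1.61×10⁻³
Highest index: elm.

elm, M = 9.62×10⁻³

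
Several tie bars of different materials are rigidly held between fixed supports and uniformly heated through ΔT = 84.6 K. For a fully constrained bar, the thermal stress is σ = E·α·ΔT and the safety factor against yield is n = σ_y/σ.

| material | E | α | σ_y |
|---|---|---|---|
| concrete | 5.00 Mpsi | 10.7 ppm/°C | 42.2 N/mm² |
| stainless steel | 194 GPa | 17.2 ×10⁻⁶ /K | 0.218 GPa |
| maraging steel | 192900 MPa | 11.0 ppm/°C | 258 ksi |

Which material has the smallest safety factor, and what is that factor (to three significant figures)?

stainless steel, n = 0.772

Converting E to GPa, α to ×10⁻⁶/K, σ_y to MPa, then σ and n for each:
  concrete: E = 34.47, α = 10.7, σ_y = 42.20 → σ = 31.2 MPa, n = 1.35
  stainless steel: E = 194.0, α = 17.2, σ_y = 218.0 → σ = 282 MPa, n = 0.772
  maraging steel: E = 192.9, α = 11.0, σ_y = 1779 → σ = 180 MPa, n = 9.91
The minimum is stainless steel at n = 0.772.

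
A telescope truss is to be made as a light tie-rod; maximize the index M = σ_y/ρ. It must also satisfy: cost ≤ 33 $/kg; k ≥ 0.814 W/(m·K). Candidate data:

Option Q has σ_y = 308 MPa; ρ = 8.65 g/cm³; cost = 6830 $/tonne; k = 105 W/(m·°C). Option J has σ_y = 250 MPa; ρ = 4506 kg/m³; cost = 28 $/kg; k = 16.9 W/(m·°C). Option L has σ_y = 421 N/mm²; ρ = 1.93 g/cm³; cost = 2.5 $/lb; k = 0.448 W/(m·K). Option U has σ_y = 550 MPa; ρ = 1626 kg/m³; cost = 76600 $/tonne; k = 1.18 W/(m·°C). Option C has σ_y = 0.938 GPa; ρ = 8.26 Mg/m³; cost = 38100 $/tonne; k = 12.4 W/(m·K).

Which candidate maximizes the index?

Screen on constraints: cost ≤ 33 $/kg; k ≥ 0.814 W/(m·K). Survivors: option Q, option J.
In SI units:
  option Q: σ_y = 308.0 MPa, ρ = 8650 kg/m³
  option J: σ_y = 250.0 MPa, ρ = 4506 kg/m³
  option J: M = 55.5 kN·m/kg
  option Q: M = 35.6 kN·m/kg
Highest index: option J.

option J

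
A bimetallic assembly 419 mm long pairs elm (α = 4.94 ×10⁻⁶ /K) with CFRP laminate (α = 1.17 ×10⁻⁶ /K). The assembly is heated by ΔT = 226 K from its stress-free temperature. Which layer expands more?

elm

α(elm) = 4.94×10⁻⁶/K vs α(CFRP laminate) = 1.17×10⁻⁶/K.
Higher α expands more for the same ΔT: elm.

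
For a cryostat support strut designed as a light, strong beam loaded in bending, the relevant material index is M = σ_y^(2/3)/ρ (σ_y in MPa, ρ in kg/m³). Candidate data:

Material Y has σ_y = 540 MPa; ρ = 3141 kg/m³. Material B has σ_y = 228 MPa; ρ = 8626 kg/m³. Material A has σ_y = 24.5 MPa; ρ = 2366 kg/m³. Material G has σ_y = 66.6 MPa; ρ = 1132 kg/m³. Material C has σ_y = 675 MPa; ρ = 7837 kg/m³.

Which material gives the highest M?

Per-candidate index values:
  material Y: M = 21.1×10⁻³
  material G: M = 14.5×10⁻³
  material C: M = 9.82×10⁻³
  material B: M = 4.33×10⁻³
  material A: M = 3.57×10⁻³
Material Y has the largest M.

material Y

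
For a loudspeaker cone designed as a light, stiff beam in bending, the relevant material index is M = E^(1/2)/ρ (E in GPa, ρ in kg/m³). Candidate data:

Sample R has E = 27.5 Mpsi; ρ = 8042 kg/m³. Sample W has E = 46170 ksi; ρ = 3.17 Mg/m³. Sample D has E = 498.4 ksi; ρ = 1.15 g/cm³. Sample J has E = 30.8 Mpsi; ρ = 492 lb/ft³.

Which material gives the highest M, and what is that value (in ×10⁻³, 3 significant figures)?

Normalizing units and computing the index:
  sample R: E = 189.6 GPa, ρ = 8042 kg/m³
  sample W: E = 318.3 GPa, ρ = 3170 kg/m³
  sample D: E = 3.436 GPa, ρ = 1150 kg/m³
  sample J: E = 212.4 GPa, ρ = 7881 kg/m³
  sample W: M = 5.63×10⁻³
  sample J: M = 1.85×10⁻³
  sample R: M = 1.71×10⁻³
  sample D: M = 1.61×10⁻³
Highest index: sample W.

sample W, M = 5.63×10⁻³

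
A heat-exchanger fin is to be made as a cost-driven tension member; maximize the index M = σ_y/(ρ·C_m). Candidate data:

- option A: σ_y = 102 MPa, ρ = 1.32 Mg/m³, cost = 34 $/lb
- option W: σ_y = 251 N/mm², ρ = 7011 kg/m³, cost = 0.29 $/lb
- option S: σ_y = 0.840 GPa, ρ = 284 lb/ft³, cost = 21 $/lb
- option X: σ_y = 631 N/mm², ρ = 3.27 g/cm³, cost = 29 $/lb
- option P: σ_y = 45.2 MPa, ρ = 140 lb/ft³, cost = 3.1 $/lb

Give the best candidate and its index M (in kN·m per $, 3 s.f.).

Normalizing units and computing the index:
  option A: σ_y = 102.0 MPa, ρ = 1320 kg/m³, cost = 74.96 $/kg
  option W: σ_y = 251.0 MPa, ρ = 7011 kg/m³, cost = 0.6393 $/kg
  option S: σ_y = 840.0 MPa, ρ = 4549 kg/m³, cost = 46.30 $/kg
  option X: σ_y = 631.0 MPa, ρ = 3270 kg/m³, cost = 63.93 $/kg
  option P: σ_y = 45.20 MPa, ρ = 2243 kg/m³, cost = 6.834 $/kg
  option W: M = 56.0 kN·m per $
  option S: M = 3.99 kN·m per $
  option X: M = 3.02 kN·m per $
  option P: M = 2.95 kN·m per $
  option A: M = 1.03 kN·m per $
The maximum is for option W.

option W, M = 56.0 kN·m per $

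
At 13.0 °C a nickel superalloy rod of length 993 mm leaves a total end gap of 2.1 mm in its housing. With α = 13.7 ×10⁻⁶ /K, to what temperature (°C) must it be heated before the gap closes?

α·L₀·ΔT = 2.1 mm ⇒ ΔT = 2.1 / (13.7×10⁻⁶ × 993.0) = 154.4 K.
T = 13.0 + 154.4 = 167.4 °C.

167 °C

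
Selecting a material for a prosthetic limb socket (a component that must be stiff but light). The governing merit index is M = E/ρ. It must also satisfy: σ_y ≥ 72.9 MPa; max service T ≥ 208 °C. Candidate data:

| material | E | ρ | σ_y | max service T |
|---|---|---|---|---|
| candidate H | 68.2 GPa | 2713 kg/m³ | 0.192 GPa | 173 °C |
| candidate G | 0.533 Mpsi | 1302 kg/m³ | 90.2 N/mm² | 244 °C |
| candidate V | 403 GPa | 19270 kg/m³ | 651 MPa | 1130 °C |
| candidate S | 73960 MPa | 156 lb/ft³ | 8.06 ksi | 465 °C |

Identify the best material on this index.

candidate V

Screen on constraints: σ_y ≥ 72.9 MPa; max service T ≥ 208 °C. Survivors: candidate G, candidate V.
Convert each candidate to consistent units, then evaluate M:
  candidate G: E = 3.675 GPa, ρ = 1302 kg/m³
  candidate V: E = 403.0 GPa, ρ = 19270 kg/m³
  candidate V: M = 20.9 MN·m/kg
  candidate G: M = 2.82 MN·m/kg
Candidate V has the largest M.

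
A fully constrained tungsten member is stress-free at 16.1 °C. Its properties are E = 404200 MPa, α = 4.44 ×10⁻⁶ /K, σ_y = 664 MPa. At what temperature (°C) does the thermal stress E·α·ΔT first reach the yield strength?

386 °C

E = 404200 MPa = 404.2 GPa.
E·α·ΔT = 664.0 MPa ⇒ ΔT = 664.0 / (404.2×10³ × 4.44×10⁻⁶) = 370.0 K.
T = 16.1 + 370.0 = 386.1 °C.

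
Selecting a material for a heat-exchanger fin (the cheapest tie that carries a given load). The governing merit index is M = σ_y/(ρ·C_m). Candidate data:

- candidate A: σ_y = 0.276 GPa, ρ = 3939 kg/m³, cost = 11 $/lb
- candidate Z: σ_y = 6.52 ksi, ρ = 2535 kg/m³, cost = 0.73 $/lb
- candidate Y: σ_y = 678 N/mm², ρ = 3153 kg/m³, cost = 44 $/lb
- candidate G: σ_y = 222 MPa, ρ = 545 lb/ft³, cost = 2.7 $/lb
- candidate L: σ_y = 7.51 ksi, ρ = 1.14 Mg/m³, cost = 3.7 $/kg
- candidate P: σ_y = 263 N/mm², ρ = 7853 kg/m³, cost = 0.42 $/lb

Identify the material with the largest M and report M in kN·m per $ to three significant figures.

candidate P, M = 36.2 kN·m per $

Putting every candidate on a common basis:
  candidate A: σ_y = 276.0 MPa, ρ = 3939 kg/m³, cost = 24.25 $/kg
  candidate Z: σ_y = 44.95 MPa, ρ = 2535 kg/m³, cost = 1.609 $/kg
  candidate Y: σ_y = 678.0 MPa, ρ = 3153 kg/m³, cost = 97.00 $/kg
  candidate G: σ_y = 222.0 MPa, ρ = 8730 kg/m³, cost = 5.952 $/kg
  candidate L: σ_y = 51.78 MPa, ρ = 1140 kg/m³, cost = 3.700 $/kg
  candidate P: σ_y = 263.0 MPa, ρ = 7853 kg/m³, cost = 0.9259 $/kg
  candidate P: M = 36.2 kN·m per $
  candidate L: M = 12.3 kN·m per $
  candidate Z: M = 11.0 kN·m per $
  candidate G: M = 4.27 kN·m per $
  candidate A: M = 2.89 kN·m per $
  candidate Y: M = 2.22 kN·m per $
Highest index: candidate P.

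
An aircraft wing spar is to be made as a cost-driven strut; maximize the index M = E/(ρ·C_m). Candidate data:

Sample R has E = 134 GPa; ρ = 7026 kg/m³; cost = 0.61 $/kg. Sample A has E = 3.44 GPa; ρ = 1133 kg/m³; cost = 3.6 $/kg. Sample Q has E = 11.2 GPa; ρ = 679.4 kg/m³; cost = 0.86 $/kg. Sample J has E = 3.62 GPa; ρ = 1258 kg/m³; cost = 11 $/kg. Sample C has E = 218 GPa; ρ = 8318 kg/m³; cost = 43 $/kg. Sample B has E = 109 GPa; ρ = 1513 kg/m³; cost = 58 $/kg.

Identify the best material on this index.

Evaluate M for each candidate:
  sample R: M = 31.3 MN·m per $
  sample Q: M = 19.2 MN·m per $
  sample B: M = 1.24 MN·m per $
  sample A: M = 0.843 MN·m per $
  sample C: M = 0.609 MN·m per $
  sample J: M = 0.262 MN·m per $
Sample R ranks first.

sample R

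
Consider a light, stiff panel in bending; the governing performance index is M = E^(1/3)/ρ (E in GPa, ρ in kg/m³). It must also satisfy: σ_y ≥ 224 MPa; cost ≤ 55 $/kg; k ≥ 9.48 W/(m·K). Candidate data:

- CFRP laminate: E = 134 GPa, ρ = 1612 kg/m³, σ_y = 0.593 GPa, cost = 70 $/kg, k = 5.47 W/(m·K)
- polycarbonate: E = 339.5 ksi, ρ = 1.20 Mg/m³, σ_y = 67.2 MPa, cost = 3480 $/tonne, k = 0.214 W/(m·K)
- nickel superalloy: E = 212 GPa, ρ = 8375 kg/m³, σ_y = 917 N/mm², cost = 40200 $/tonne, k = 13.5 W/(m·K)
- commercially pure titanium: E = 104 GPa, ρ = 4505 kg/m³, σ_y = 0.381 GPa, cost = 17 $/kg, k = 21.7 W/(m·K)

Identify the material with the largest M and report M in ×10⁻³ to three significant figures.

Screen on constraints: σ_y ≥ 224 MPa; cost ≤ 55 $/kg; k ≥ 9.48 W/(m·K). Survivors: nickel superalloy, commercially pure titanium.
After converting to SI:
  nickel superalloy: E = 212.0 GPa, ρ = 8375 kg/m³
  commercially pure titanium: E = 104.0 GPa, ρ = 4505 kg/m³
  commercially pure titanium: M = 1.04×10⁻³
  nickel superalloy: M = 0.712×10⁻³
The maximum is for commercially pure titanium.

commercially pure titanium, M = 1.04×10⁻³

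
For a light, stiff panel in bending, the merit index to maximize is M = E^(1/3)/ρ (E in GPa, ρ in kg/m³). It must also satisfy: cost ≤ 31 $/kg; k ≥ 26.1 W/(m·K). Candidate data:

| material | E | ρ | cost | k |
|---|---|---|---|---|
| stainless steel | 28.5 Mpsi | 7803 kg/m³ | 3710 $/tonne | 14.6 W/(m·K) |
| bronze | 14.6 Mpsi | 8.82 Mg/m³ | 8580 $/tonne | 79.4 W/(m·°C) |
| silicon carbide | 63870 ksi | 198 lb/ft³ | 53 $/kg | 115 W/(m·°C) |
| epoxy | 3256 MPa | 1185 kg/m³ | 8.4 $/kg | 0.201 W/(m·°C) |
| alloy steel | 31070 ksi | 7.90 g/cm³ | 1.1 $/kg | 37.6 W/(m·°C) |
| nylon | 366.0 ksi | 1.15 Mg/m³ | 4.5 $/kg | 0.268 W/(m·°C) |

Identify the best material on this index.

Screen on constraints: cost ≤ 31 $/kg; k ≥ 26.1 W/(m·K). Survivors: bronze, alloy steel.
Convert each candidate to consistent units, then evaluate M:
  bronze: E = 100.7 GPa, ρ = 8820 kg/m³
  alloy steel: E = 214.2 GPa, ρ = 7900 kg/m³
  alloy steel: M = 0.757×10⁻³
  bronze: M = 0.527×10⁻³
Alloy steel has the largest M.

alloy steel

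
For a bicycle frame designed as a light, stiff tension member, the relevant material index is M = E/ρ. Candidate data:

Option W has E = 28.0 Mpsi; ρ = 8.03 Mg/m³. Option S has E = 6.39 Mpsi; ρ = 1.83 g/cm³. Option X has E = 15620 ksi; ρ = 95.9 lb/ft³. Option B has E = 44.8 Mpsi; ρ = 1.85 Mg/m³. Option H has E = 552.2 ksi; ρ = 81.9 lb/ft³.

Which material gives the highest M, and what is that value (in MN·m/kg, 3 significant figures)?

Normalizing units and computing the index:
  option W: E = 193.1 GPa, ρ = 8030 kg/m³
  option S: E = 44.06 GPa, ρ = 1830 kg/m³
  option X: E = 107.7 GPa, ρ = 1536 kg/m³
  option B: E = 308.9 GPa, ρ = 1850 kg/m³
  option H: E = 3.807 GPa, ρ = 1312 kg/m³
  option B: M = 167 MN·m/kg
  option X: M = 70.1 MN·m/kg
  option S: M = 24.1 MN·m/kg
  option W: M = 24.0 MN·m/kg
  option H: M = 2.90 MN·m/kg
Option B ranks first.

option B, M = 167 MN·m/kg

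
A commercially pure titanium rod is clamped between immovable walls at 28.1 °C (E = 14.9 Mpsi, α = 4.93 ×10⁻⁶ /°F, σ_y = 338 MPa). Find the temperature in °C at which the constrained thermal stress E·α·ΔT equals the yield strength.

E = 14.9 Mpsi = 102.7 GPa.
α = 4.93×10⁻⁶/°F × 9/5 = 8.87×10⁻⁶/K.
E·α·ΔT = 338.0 MPa ⇒ ΔT = 338.0 / (102.7×10³ × 8.87×10⁻⁶) = 370.8 K.
T = 28.1 + 370.8 = 398.9 °C.

399 °C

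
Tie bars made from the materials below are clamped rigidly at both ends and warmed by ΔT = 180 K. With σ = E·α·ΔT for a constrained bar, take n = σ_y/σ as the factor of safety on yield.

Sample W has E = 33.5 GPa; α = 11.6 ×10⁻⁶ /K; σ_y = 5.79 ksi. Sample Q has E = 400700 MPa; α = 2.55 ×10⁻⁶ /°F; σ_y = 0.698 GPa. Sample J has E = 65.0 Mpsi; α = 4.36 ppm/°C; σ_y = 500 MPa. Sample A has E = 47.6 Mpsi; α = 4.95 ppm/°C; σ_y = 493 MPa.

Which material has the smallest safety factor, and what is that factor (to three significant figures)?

In consistent units (E in GPa, α in ×10⁻⁶/K, σ_y in MPa):
  sample W: E = 33.50, α = 11.6, σ_y = 39.92 → σ = 69.9 MPa, n = 0.571
  sample Q: E = 400.7, α = 4.59, σ_y = 698.0 → σ = 331 MPa, n = 2.11
  sample J: E = 448.2, α = 4.36, σ_y = 500.0 → σ = 352 MPa, n = 1.42
  sample A: E = 328.2, α = 4.95, σ_y = 493.0 → σ = 292 MPa, n = 1.69
The minimum is sample W at n = 0.571.

sample W, n = 0.571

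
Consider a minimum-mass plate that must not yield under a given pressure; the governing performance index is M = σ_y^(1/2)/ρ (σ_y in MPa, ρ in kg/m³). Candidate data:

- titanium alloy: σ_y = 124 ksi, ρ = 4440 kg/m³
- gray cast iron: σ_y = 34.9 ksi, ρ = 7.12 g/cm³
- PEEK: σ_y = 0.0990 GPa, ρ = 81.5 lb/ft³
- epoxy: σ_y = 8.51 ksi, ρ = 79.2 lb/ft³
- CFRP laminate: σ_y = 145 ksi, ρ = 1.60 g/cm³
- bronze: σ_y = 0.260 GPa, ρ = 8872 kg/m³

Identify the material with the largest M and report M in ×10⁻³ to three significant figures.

Convert each candidate to consistent units, then evaluate M:
  titanium alloy: σ_y = 855.0 MPa, ρ = 4440 kg/m³
  gray cast iron: σ_y = 240.6 MPa, ρ = 7120 kg/m³
  PEEK: σ_y = 99.00 MPa, ρ = 1306 kg/m³
  epoxy: σ_y = 58.67 MPa, ρ = 1269 kg/m³
  CFRP laminate: σ_y = 999.7 MPa, ρ = 1600 kg/m³
  bronze: σ_y = 260.0 MPa, ρ = 8872 kg/m³
  CFRP laminate: M = 19.8×10⁻³
  PEEK: M = 7.62×10⁻³
  titanium alloy: M = 6.59×10⁻³
  epoxy: M = 6.04×10⁻³
  gray cast iron: M = 2.18×10⁻³
  bronze: M = 1.82×10⁻³
CFRP laminate ranks first.

CFRP laminate, M = 19.8×10⁻³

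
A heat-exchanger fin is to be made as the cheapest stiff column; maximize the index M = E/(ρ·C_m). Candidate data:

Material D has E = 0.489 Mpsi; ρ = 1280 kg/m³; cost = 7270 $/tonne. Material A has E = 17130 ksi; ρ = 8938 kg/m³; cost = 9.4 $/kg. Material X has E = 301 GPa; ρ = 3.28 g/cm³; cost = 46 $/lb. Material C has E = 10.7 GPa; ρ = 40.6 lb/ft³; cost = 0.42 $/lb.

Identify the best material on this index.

material C

In SI units:
  material D: E = 3.372 GPa, ρ = 1280 kg/m³, cost = 7.270 $/kg
  material A: E = 118.1 GPa, ρ = 8938 kg/m³, cost = 9.400 $/kg
  material X: E = 301.0 GPa, ρ = 3280 kg/m³, cost = 101.4 $/kg
  material C: E = 10.70 GPa, ρ = 650.3 kg/m³, cost = 0.9259 $/kg
  material C: M = 17.8 MN·m per $
  material A: M = 1.41 MN·m per $
  material X: M = 0.905 MN·m per $
  material D: M = 0.362 MN·m per $
Material C ranks first.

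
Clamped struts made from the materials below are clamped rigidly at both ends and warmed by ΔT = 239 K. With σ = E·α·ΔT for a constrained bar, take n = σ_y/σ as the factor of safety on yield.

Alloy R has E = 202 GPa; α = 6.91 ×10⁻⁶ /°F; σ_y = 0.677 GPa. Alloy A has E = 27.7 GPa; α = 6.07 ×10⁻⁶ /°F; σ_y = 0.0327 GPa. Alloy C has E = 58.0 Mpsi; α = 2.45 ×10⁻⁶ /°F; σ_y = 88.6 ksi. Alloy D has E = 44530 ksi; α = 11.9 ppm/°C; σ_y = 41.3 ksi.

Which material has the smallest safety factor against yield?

alloy D

With everything in SI (GPa, ×10⁻⁶/K, MPa):
  alloy R: E = 202.0, α = 12.4, σ_y = 677.0 → σ = 600 MPa, n = 1.13
  alloy A: E = 27.70, α = 10.9, σ_y = 32.70 → σ = 72.3 MPa, n = 0.452
  alloy C: E = 399.9, α = 4.41, σ_y = 610.9 → σ = 421 MPa, n = 1.45
  alloy D: E = 307.0, α = 11.9, σ_y = 284.8 → σ = 873 MPa, n = 0.326
Alloy D has the lowest safety factor, n = 0.326.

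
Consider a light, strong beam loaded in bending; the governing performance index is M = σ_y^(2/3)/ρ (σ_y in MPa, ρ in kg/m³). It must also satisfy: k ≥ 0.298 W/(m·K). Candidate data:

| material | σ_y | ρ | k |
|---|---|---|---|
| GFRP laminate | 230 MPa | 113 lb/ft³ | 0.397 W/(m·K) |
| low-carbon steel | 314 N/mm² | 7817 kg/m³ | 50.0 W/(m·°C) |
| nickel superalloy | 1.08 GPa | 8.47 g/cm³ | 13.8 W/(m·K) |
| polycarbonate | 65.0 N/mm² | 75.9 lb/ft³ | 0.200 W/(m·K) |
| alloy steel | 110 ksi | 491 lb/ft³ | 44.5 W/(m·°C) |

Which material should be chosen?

GFRP laminate

Screen on constraints: k ≥ 0.298 W/(m·K). Survivors: GFRP laminate, low-carbon steel, nickel superalloy, alloy steel.
After converting to SI:
  GFRP laminate: σ_y = 230.0 MPa, ρ = 1810 kg/m³
  low-carbon steel: σ_y = 314.0 MPa, ρ = 7817 kg/m³
  nickel superalloy: σ_y = 1080 MPa, ρ = 8470 kg/m³
  alloy steel: σ_y = 758.4 MPa, ρ = 7865 kg/m³
  GFRP laminate: M = 20.7×10⁻³
  nickel superalloy: M = 12.4×10⁻³
  alloy steel: M = 10.6×10⁻³
  low-carbon steel: M = 5.91×10⁻³
GFRP laminate has the largest M.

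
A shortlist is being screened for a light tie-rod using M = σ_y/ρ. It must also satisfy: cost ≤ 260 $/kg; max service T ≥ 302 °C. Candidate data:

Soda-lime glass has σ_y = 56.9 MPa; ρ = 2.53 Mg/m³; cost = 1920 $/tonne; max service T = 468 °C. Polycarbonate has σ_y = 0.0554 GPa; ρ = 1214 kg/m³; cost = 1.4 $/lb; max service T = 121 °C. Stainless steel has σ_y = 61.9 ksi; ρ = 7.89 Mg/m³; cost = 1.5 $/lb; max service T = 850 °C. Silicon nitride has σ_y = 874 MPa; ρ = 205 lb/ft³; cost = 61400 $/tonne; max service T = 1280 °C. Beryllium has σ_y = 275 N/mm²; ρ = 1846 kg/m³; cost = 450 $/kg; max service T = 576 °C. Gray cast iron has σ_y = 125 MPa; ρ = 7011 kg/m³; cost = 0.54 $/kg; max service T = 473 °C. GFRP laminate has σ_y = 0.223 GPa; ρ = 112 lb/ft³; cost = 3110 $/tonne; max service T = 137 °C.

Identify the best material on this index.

Screen on constraints: cost ≤ 260 $/kg; max service T ≥ 302 °C. Survivors: soda-lime glass, stainless steel, silicon nitride, gray cast iron.
Convert each candidate to consistent units, then evaluate M:
  soda-lime glass: σ_y = 56.90 MPa, ρ = 2530 kg/m³
  stainless steel: σ_y = 426.8 MPa, ρ = 7890 kg/m³
  silicon nitride: σ_y = 874.0 MPa, ρ = 3284 kg/m³
  gray cast iron: σ_y = 125.0 MPa, ρ = 7011 kg/m³
  silicon nitride: M = 266 kN·m/kg
  stainless steel: M = 54.1 kN·m/kg
  soda-lime glass: M = 22.5 kN·m/kg
  gray cast iron: M = 17.8 kN·m/kg
Highest index: silicon nitride.

silicon nitride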